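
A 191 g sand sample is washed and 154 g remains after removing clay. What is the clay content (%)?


Formula: Clay% = (W_total - W_washed) / W_total * 100
Clay mass = 191 - 154 = 37 g
Clay% = 37 / 191 * 100 = 19.3717%


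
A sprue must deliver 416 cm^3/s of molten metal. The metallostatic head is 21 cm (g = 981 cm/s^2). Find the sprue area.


Formula: v = sqrt(2*g*h), A = Q/v
Velocity: v = sqrt(2 * 981 * 21) = sqrt(41202) = 202.9828 cm/s
Sprue area: A = Q / v = 416 / 202.9828 = 2.0494 cm^2


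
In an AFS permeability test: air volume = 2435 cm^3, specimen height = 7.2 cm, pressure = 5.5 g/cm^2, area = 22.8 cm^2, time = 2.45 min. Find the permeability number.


Formula: Permeability Number P = (V * H) / (p * A * t)
Numerator: V * H = 2435 * 7.2 = 17532.0
Denominator: p * A * t = 5.5 * 22.8 * 2.45 = 307.23
P = 17532.0 / 307.23 = 57.0647

Final answer: 57.0647


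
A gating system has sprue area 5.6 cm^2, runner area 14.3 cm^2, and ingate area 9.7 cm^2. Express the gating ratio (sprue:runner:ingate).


Sprue:Runner:Ingate = 1 : 14.3/5.6 : 9.7/5.6 = 1:2.55:1.73


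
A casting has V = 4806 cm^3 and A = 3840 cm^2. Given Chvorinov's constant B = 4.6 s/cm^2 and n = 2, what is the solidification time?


Formula: t_s = B * (V/A)^n  (Chvorinov's rule, n=2)
Modulus M = V/A = 4806/3840 = 1.251562 cm
M^2 = 1.251562^2 = 1.566407 cm^2
t_s = 4.6 * 1.566407 = 7.2055 s

Final answer: 7.2055 s


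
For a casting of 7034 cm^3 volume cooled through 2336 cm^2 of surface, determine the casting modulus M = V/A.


Formula: Casting Modulus M = V / A
M = 7034 cm^3 / 2336 cm^2 = 3.0111 cm

3.0111 cm


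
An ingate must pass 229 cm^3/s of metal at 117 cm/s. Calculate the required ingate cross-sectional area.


Formula: A_ingate = Q / v  (continuity equation)
A = 229 cm^3/s / 117 cm/s = 1.9573 cm^2


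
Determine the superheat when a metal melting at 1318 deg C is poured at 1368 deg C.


Formula: Superheat = T_pour - T_melt
Superheat = 1368 - 1318 = 50 deg C

Answer: 50 deg C


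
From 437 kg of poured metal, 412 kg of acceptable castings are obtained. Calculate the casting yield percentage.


Formula: Casting Yield = (W_good / W_total) * 100
Yield = (412 kg / 437 kg) * 100 = 94.2792%


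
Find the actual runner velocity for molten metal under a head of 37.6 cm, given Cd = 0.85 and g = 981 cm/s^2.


Formula: v = Cd * sqrt(2 * g * h)  (Torricelli with discharge coefficient)
2*g*h = 2 * 981 * 37.6 = 73771.2 cm^2/s^2
sqrt(73771.2) = 271.60854 cm/s
v = 0.85 * 271.60854 = 230.8673 cm/s

Answer: 230.8673 cm/s


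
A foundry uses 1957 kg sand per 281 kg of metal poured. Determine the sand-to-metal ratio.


Formula: Sand-to-Metal Ratio = W_sand / W_metal
Ratio = 1957 kg / 281 kg = 6.9644


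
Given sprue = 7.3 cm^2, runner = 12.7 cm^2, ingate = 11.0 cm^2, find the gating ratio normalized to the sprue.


Sprue:Runner:Ingate = 1 : 12.7/7.3 : 11.0/7.3 = 1:1.74:1.51

1:1.74:1.51


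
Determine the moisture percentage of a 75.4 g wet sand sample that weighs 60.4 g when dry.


Formula: MC = (W_wet - W_dry) / W_wet * 100
Water mass = 75.4 - 60.4 = 15.0 g
MC = 15.0 / 75.4 * 100 = 19.8939%

Answer: 19.8939%


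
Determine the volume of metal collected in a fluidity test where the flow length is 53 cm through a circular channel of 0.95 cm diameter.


Formula: V = pi * (d/2)^2 * L  (cylinder volume)
Radius = 0.95/2 = 0.475 cm
V = pi * 0.475^2 * 53 = 37.5676 cm^3

Final answer: 37.5676 cm^3


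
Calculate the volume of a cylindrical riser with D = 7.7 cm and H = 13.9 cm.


Formula: V = pi * (D/2)^2 * H  (cylinder volume)
Radius = D/2 = 7.7/2 = 3.85 cm
V = pi * 3.85^2 * 13.9 = 647.2710 cm^3

647.2710 cm^3


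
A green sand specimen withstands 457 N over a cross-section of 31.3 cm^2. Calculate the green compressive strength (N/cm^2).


Formula: Compressive Strength = Force / Area
Strength = 457 N / 31.3 cm^2 = 14.6006 N/cm^2


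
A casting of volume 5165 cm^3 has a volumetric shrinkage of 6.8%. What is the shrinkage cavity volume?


Formula: V_shrink = V_casting * shrinkage_pct / 100
V_shrink = 5165 cm^3 * 6.8 / 100 = 351.2200 cm^3


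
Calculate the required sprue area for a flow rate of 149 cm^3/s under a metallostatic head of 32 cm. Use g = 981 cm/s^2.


Formula: v = sqrt(2*g*h), A = Q/v
Velocity: v = sqrt(2 * 981 * 32) = sqrt(62784) = 250.5674 cm/s
Sprue area: A = Q / v = 149 / 250.5674 = 0.5947 cm^2

Answer: 0.5947 cm^2


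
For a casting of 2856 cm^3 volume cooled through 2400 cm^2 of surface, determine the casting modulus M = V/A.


Formula: Casting Modulus M = V / A
M = 2856 cm^3 / 2400 cm^2 = 1.1900 cm

1.1900 cm


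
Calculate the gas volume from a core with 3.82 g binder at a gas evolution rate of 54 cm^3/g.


Formula: V_gas = W_binder * gas_evolution_rate
V = 3.82 g * 54 cm^3/g = 206.2800 cm^3

Final answer: 206.2800 cm^3


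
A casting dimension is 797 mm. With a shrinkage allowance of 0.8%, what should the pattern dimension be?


Formula: L_pattern = L_casting * (1 + shrinkage_rate/100)
Shrinkage factor = 1 + 0.8/100 = 1.008
L_pattern = 797 mm * 1.008 = 803.3760 mm

803.3760 mm


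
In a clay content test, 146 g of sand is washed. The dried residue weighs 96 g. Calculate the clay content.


Formula: Clay% = (W_total - W_washed) / W_total * 100
Clay mass = 146 - 96 = 50 g
Clay% = 50 / 146 * 100 = 34.2466%

Answer: 34.2466%


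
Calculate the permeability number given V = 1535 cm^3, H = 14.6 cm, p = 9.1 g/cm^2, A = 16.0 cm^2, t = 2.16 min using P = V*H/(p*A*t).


Formula: Permeability Number P = (V * H) / (p * A * t)
Numerator: V * H = 1535 * 14.6 = 22411.0
Denominator: p * A * t = 9.1 * 16.0 * 2.16 = 314.496
P = 22411.0 / 314.496 = 71.2600

Answer: 71.2600


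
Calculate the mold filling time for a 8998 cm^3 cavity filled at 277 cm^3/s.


Formula: t_fill = V_mold / Q_flow
t = 8998 cm^3 / 277 cm^3/s = 32.4838 s


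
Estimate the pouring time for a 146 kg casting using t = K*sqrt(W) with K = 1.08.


Formula: t = K * sqrt(W)
sqrt(W) = sqrt(146) = 12.08305
t = 1.08 * 12.08305 = 13.0497 s

13.0497 s


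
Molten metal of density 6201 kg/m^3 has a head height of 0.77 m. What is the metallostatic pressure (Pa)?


Formula: P = rho * g * h
rho * g = 6201 * 9.81 = 60831.81 N/m^3
P = 60831.81 * 0.77 = 46840.4937 Pa

Answer: 46840.4937 Pa


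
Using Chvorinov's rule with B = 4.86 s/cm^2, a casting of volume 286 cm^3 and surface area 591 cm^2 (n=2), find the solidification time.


Formula: t_s = B * (V/A)^n  (Chvorinov's rule, n=2)
Modulus M = V/A = 286/591 = 0.483926 cm
M^2 = 0.483926^2 = 0.234184 cm^2
t_s = 4.86 * 0.234184 = 1.1381 s

1.1381 s


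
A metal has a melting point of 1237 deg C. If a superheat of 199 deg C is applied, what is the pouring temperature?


Formula: T_pour = T_melt + Superheat
T_pour = 1237 + 199 = 1436 deg C

Final answer: 1436 deg C


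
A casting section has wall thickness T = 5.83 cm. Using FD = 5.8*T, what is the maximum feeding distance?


Formula: FD = 5.8 * T  (riser feeding-distance rule)
FD = 5.8 * 5.83 cm = 33.8140 cm

Final answer: 33.8140 cm


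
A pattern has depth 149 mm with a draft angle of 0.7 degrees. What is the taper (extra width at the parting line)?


Formula: taper = depth * tan(draft_angle)
tan(0.7 deg) = 0.0122179
taper = 149 mm * 0.0122179 = 1.8205 mm

Answer: 1.8205 mm


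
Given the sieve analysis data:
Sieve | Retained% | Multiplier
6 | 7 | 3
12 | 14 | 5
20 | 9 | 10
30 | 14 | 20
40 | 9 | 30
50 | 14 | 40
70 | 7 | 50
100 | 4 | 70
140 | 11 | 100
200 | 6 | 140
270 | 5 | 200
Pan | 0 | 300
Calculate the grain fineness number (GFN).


Formula: GFN = sum(pct * multiplier) / sum(pct)
sum(pct * multiplier) = 4861
sum(pct) = 100
GFN = 4861 / 100 = 48.61

Answer: 48.61


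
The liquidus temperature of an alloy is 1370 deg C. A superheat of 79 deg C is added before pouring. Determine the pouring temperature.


Formula: T_pour = T_melt + Superheat
T_pour = 1370 + 79 = 1449 deg C

Final answer: 1449 deg C


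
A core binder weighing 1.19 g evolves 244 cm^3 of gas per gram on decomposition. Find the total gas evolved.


Formula: V_gas = W_binder * gas_evolution_rate
V = 1.19 g * 244 cm^3/g = 290.3600 cm^3

Final answer: 290.3600 cm^3


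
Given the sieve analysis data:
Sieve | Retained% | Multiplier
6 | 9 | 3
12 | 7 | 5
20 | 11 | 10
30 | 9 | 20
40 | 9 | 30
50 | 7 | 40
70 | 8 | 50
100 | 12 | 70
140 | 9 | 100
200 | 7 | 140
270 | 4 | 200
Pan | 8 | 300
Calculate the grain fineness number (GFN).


Formula: GFN = sum(pct * multiplier) / sum(pct)
sum(pct * multiplier) = 7222
sum(pct) = 100
GFN = 7222 / 100 = 72.22


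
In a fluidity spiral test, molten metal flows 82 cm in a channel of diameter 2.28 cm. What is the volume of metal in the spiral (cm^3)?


Formula: V = pi * (d/2)^2 * L  (cylinder volume)
Radius = 2.28/2 = 1.14 cm
V = pi * 1.14^2 * 82 = 334.7907 cm^3

334.7907 cm^3


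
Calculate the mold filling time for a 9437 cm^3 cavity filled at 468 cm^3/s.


Formula: t_fill = V_mold / Q_flow
t = 9437 cm^3 / 468 cm^3/s = 20.1645 s

Answer: 20.1645 s


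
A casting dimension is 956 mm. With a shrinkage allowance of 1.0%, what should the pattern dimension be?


Formula: L_pattern = L_casting * (1 + shrinkage_rate/100)
Shrinkage factor = 1 + 1.0/100 = 1.01
L_pattern = 956 mm * 1.01 = 965.5600 mm

965.5600 mm


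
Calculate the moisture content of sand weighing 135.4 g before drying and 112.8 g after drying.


Formula: MC = (W_wet - W_dry) / W_wet * 100
Water mass = 135.4 - 112.8 = 22.6 g
MC = 22.6 / 135.4 * 100 = 16.6913%

Answer: 16.6913%


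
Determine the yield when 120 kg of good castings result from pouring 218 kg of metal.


Formula: Casting Yield = (W_good / W_total) * 100
Yield = (120 kg / 218 kg) * 100 = 55.0459%

Final answer: 55.0459%


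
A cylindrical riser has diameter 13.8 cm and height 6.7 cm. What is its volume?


Formula: V = pi * (D/2)^2 * H  (cylinder volume)
Radius = D/2 = 13.8/2 = 6.9 cm
V = pi * 6.9^2 * 6.7 = 1002.1272 cm^3

1002.1272 cm^3


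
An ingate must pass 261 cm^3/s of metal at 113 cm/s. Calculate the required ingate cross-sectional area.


Formula: A_ingate = Q / v  (continuity equation)
A = 261 cm^3/s / 113 cm/s = 2.3097 cm^2


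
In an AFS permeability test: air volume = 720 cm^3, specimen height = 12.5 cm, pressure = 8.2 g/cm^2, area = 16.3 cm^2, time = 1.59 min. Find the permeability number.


Formula: Permeability Number P = (V * H) / (p * A * t)
Numerator: V * H = 720 * 12.5 = 9000.0
Denominator: p * A * t = 8.2 * 16.3 * 1.59 = 212.5194
P = 9000.0 / 212.5194 = 42.3491

Final answer: 42.3491


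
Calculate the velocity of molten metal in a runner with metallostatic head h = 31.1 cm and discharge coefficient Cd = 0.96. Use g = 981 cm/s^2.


Formula: v = Cd * sqrt(2 * g * h)  (Torricelli with discharge coefficient)
2*g*h = 2 * 981 * 31.1 = 61018.2 cm^2/s^2
sqrt(61018.2) = 247.01862 cm/s
v = 0.96 * 247.01862 = 237.1379 cm/s

Answer: 237.1379 cm/s


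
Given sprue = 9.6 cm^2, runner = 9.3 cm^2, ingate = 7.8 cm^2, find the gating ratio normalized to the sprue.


Sprue:Runner:Ingate = 1 : 9.3/9.6 : 7.8/9.6 = 1:0.97:0.81


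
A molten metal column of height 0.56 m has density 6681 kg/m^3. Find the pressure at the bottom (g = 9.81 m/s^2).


Formula: P = rho * g * h
rho * g = 6681 * 9.81 = 65540.61 N/m^3
P = 65540.61 * 0.56 = 36702.7416 Pa

Answer: 36702.7416 Pa


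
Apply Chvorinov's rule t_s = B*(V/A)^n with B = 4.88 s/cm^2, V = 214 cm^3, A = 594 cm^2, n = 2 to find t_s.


Formula: t_s = B * (V/A)^n  (Chvorinov's rule, n=2)
Modulus M = V/A = 214/594 = 0.360269 cm
M^2 = 0.360269^2 = 0.129794 cm^2
t_s = 4.88 * 0.129794 = 0.6334 s

Final answer: 0.6334 s


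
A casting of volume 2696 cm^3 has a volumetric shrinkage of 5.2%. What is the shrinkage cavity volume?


Formula: V_shrink = V_casting * shrinkage_pct / 100
V_shrink = 2696 cm^3 * 5.2 / 100 = 140.1920 cm^3

140.1920 cm^3


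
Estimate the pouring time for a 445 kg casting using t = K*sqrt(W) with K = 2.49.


Formula: t = K * sqrt(W)
sqrt(W) = sqrt(445) = 21.09502
t = 2.49 * 21.09502 = 52.5266 s

52.5266 s


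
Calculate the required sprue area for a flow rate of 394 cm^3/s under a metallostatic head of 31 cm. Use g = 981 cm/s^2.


Formula: v = sqrt(2*g*h), A = Q/v
Velocity: v = sqrt(2 * 981 * 31) = sqrt(60822) = 246.6212 cm/s
Sprue area: A = Q / v = 394 / 246.6212 = 1.5976 cm^2

Final answer: 1.5976 cm^2


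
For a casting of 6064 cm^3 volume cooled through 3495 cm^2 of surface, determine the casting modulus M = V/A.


Formula: Casting Modulus M = V / A
M = 6064 cm^3 / 3495 cm^2 = 1.7351 cm

Answer: 1.7351 cm


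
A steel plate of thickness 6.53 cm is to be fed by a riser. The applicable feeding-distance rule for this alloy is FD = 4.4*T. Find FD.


Formula: FD = 4.4 * T  (riser feeding-distance rule)
FD = 4.4 * 6.53 cm = 28.7320 cm

Final answer: 28.7320 cm


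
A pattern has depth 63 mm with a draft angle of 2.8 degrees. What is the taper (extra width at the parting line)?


Formula: taper = depth * tan(draft_angle)
tan(2.8 deg) = 0.0489082
taper = 63 mm * 0.0489082 = 3.0812 mm


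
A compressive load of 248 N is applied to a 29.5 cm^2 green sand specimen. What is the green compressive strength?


Formula: Compressive Strength = Force / Area
Strength = 248 N / 29.5 cm^2 = 8.4068 N/cm^2

8.4068 N/cm^2


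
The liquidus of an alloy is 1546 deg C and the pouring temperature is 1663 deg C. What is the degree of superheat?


Formula: Superheat = T_pour - T_melt
Superheat = 1663 - 1546 = 117 deg C

117 deg C


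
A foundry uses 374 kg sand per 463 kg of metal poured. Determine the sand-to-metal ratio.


Formula: Sand-to-Metal Ratio = W_sand / W_metal
Ratio = 374 kg / 463 kg = 0.8078

Answer: 0.8078


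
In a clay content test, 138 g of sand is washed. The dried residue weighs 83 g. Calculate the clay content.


Formula: Clay% = (W_total - W_washed) / W_total * 100
Clay mass = 138 - 83 = 55 g
Clay% = 55 / 138 * 100 = 39.8551%

Final answer: 39.8551%


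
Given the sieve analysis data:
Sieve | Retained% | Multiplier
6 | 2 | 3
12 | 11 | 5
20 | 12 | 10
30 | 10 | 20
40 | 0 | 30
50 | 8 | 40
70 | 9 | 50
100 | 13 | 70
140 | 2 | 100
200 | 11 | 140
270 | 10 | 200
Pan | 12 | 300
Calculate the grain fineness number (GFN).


Formula: GFN = sum(pct * multiplier) / sum(pct)
sum(pct * multiplier) = 9401
sum(pct) = 100
GFN = 9401 / 100 = 94.01


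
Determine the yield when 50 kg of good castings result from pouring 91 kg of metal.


Formula: Casting Yield = (W_good / W_total) * 100
Yield = (50 kg / 91 kg) * 100 = 54.9451%

Final answer: 54.9451%


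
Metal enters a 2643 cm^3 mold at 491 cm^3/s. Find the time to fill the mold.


Formula: t_fill = V_mold / Q_flow
t = 2643 cm^3 / 491 cm^3/s = 5.3829 s


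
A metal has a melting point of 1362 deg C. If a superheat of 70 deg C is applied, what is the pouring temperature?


Formula: T_pour = T_melt + Superheat
T_pour = 1362 + 70 = 1432 deg C

Answer: 1432 deg C


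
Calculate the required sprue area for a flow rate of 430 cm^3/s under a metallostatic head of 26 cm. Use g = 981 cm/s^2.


Formula: v = sqrt(2*g*h), A = Q/v
Velocity: v = sqrt(2 * 981 * 26) = sqrt(51012) = 225.8584 cm/s
Sprue area: A = Q / v = 430 / 225.8584 = 1.9038 cm^2


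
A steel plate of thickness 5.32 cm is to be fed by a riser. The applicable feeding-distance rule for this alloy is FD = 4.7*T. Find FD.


Formula: FD = 4.7 * T  (riser feeding-distance rule)
FD = 4.7 * 5.32 cm = 25.0040 cm


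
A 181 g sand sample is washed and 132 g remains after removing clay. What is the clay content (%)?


Formula: Clay% = (W_total - W_washed) / W_total * 100
Clay mass = 181 - 132 = 49 g
Clay% = 49 / 181 * 100 = 27.0718%

Final answer: 27.0718%


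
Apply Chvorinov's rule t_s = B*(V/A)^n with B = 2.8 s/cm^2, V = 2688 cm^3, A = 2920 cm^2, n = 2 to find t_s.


Formula: t_s = B * (V/A)^n  (Chvorinov's rule, n=2)
Modulus M = V/A = 2688/2920 = 0.920548 cm
M^2 = 0.920548^2 = 0.847409 cm^2
t_s = 2.8 * 0.847409 = 2.3727 s

2.3727 s


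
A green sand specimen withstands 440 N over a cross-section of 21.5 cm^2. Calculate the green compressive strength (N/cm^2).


Formula: Compressive Strength = Force / Area
Strength = 440 N / 21.5 cm^2 = 20.4651 N/cm^2

Answer: 20.4651 N/cm^2


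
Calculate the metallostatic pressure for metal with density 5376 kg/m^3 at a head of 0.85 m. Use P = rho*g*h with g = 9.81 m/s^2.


Formula: P = rho * g * h
rho * g = 5376 * 9.81 = 52738.56 N/m^3
P = 52738.56 * 0.85 = 44827.7760 Pa

Final answer: 44827.7760 Pa


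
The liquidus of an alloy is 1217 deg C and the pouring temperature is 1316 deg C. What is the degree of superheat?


Formula: Superheat = T_pour - T_melt
Superheat = 1316 - 1217 = 99 deg C

Answer: 99 deg C


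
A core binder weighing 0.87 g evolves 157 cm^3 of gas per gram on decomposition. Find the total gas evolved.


Formula: V_gas = W_binder * gas_evolution_rate
V = 0.87 g * 157 cm^3/g = 136.5900 cm^3


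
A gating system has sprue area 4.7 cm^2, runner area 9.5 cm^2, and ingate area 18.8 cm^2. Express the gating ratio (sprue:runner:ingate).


Sprue:Runner:Ingate = 1 : 9.5/4.7 : 18.8/4.7 = 1:2.02:4.00

Answer: 1:2.02:4.00


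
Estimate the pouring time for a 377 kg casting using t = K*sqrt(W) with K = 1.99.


Formula: t = K * sqrt(W)
sqrt(W) = sqrt(377) = 19.41649
t = 1.99 * 19.41649 = 38.6388 s

Final answer: 38.6388 s


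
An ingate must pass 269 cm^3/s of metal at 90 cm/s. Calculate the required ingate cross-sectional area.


Formula: A_ingate = Q / v  (continuity equation)
A = 269 cm^3/s / 90 cm/s = 2.9889 cm^2


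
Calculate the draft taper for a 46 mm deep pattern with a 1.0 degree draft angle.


Formula: taper = depth * tan(draft_angle)
tan(1.0 deg) = 0.0174551
taper = 46 mm * 0.0174551 = 0.8029 mm

0.8029 mm


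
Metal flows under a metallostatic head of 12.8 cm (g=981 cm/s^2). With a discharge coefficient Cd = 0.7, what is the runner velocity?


Formula: v = Cd * sqrt(2 * g * h)  (Torricelli with discharge coefficient)
2*g*h = 2 * 981 * 12.8 = 25113.6 cm^2/s^2
sqrt(25113.6) = 158.47271 cm/s
v = 0.7 * 158.47271 = 110.9309 cm/s


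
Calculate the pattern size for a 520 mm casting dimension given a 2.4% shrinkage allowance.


Formula: L_pattern = L_casting * (1 + shrinkage_rate/100)
Shrinkage factor = 1 + 2.4/100 = 1.024
L_pattern = 520 mm * 1.024 = 532.4800 mm

532.4800 mm


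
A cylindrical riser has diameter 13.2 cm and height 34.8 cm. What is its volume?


Formula: V = pi * (D/2)^2 * H  (cylinder volume)
Radius = D/2 = 13.2/2 = 6.6 cm
V = pi * 6.6^2 * 34.8 = 4762.3026 cm^3

Answer: 4762.3026 cm^3


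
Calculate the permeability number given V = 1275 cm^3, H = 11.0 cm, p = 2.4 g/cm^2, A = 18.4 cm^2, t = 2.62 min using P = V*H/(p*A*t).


Formula: Permeability Number P = (V * H) / (p * A * t)
Numerator: V * H = 1275 * 11.0 = 14025.0
Denominator: p * A * t = 2.4 * 18.4 * 2.62 = 115.6992
P = 14025.0 / 115.6992 = 121.2195

Final answer: 121.2195


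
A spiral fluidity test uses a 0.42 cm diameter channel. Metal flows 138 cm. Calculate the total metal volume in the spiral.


Formula: V = pi * (d/2)^2 * L  (cylinder volume)
Radius = 0.42/2 = 0.21 cm
V = pi * 0.21^2 * 138 = 19.1191 cm^3

19.1191 cm^3


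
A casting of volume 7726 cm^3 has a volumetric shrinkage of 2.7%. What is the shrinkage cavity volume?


Formula: V_shrink = V_casting * shrinkage_pct / 100
V_shrink = 7726 cm^3 * 2.7 / 100 = 208.6020 cm^3

Answer: 208.6020 cm^3


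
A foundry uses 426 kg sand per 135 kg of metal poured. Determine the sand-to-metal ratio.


Formula: Sand-to-Metal Ratio = W_sand / W_metal
Ratio = 426 kg / 135 kg = 3.1556

Final answer: 3.1556


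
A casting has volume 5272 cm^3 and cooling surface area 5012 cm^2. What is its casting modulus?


Formula: Casting Modulus M = V / A
M = 5272 cm^3 / 5012 cm^2 = 1.0519 cm

Final answer: 1.0519 cm


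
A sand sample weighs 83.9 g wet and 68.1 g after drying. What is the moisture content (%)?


Formula: MC = (W_wet - W_dry) / W_wet * 100
Water mass = 83.9 - 68.1 = 15.8 g
MC = 15.8 / 83.9 * 100 = 18.8319%


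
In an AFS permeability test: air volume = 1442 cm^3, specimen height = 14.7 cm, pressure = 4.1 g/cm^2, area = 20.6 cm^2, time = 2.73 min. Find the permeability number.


Formula: Permeability Number P = (V * H) / (p * A * t)
Numerator: V * H = 1442 * 14.7 = 21197.4
Denominator: p * A * t = 4.1 * 20.6 * 2.73 = 230.5758
P = 21197.4 / 230.5758 = 91.9325

91.9325


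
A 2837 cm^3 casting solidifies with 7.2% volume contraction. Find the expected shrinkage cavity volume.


Formula: V_shrink = V_casting * shrinkage_pct / 100
V_shrink = 2837 cm^3 * 7.2 / 100 = 204.2640 cm^3

Answer: 204.2640 cm^3


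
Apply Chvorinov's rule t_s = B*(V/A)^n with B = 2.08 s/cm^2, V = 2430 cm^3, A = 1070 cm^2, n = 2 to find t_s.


Formula: t_s = B * (V/A)^n  (Chvorinov's rule, n=2)
Modulus M = V/A = 2430/1070 = 2.271028 cm
M^2 = 2.271028^2 = 5.157568 cm^2
t_s = 2.08 * 5.157568 = 10.7277 s

Final answer: 10.7277 s


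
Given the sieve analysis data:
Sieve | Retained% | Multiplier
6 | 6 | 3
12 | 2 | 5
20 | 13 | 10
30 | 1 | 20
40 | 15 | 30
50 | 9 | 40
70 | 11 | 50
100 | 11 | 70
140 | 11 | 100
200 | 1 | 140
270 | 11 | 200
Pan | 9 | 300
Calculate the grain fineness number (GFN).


Formula: GFN = sum(pct * multiplier) / sum(pct)
sum(pct * multiplier) = 8448
sum(pct) = 100
GFN = 8448 / 100 = 84.48

Answer: 84.48


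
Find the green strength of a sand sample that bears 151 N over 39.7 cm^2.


Formula: Compressive Strength = Force / Area
Strength = 151 N / 39.7 cm^2 = 3.8035 N/cm^2

Answer: 3.8035 N/cm^2


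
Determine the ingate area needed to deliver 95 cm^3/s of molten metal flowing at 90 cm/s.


Formula: A_ingate = Q / v  (continuity equation)
A = 95 cm^3/s / 90 cm/s = 1.0556 cm^2

Final answer: 1.0556 cm^2


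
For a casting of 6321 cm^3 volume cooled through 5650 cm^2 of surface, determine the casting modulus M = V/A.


Formula: Casting Modulus M = V / A
M = 6321 cm^3 / 5650 cm^2 = 1.1188 cm

Final answer: 1.1188 cm


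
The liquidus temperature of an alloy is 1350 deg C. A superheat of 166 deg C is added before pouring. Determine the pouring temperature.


Formula: T_pour = T_melt + Superheat
T_pour = 1350 + 166 = 1516 deg C


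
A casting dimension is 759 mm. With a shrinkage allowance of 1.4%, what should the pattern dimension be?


Formula: L_pattern = L_casting * (1 + shrinkage_rate/100)
Shrinkage factor = 1 + 1.4/100 = 1.014
L_pattern = 759 mm * 1.014 = 769.6260 mm

Final answer: 769.6260 mm


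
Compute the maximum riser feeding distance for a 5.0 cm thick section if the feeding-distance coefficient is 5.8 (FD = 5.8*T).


Formula: FD = 5.8 * T  (riser feeding-distance rule)
FD = 5.8 * 5.0 cm = 29.0000 cm

29.0000 cm


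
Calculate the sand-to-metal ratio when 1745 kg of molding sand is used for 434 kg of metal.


Formula: Sand-to-Metal Ratio = W_sand / W_metal
Ratio = 1745 kg / 434 kg = 4.0207

Final answer: 4.0207


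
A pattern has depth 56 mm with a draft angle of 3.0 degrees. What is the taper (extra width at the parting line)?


Formula: taper = depth * tan(draft_angle)
tan(3.0 deg) = 0.0524078
taper = 56 mm * 0.0524078 = 2.9348 mm

Answer: 2.9348 mm


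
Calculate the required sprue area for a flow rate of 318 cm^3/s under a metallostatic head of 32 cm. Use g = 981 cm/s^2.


Formula: v = sqrt(2*g*h), A = Q/v
Velocity: v = sqrt(2 * 981 * 32) = sqrt(62784) = 250.5674 cm/s
Sprue area: A = Q / v = 318 / 250.5674 = 1.2691 cm^2

Answer: 1.2691 cm^2


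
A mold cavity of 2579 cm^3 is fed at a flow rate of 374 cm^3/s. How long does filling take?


Formula: t_fill = V_mold / Q_flow
t = 2579 cm^3 / 374 cm^3/s = 6.8957 s

Final answer: 6.8957 s


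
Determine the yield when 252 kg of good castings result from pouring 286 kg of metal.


Formula: Casting Yield = (W_good / W_total) * 100
Yield = (252 kg / 286 kg) * 100 = 88.1119%

88.1119%


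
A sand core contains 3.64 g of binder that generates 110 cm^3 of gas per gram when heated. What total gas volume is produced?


Formula: V_gas = W_binder * gas_evolution_rate
V = 3.64 g * 110 cm^3/g = 400.4000 cm^3

400.4000 cm^3


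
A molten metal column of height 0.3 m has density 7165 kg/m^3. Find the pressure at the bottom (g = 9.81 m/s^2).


Formula: P = rho * g * h
rho * g = 7165 * 9.81 = 70288.65 N/m^3
P = 70288.65 * 0.3 = 21086.5950 Pa

Final answer: 21086.5950 Pa


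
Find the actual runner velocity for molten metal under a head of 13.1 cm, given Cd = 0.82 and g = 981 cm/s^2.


Formula: v = Cd * sqrt(2 * g * h)  (Torricelli with discharge coefficient)
2*g*h = 2 * 981 * 13.1 = 25702.2 cm^2/s^2
sqrt(25702.2) = 160.31906 cm/s
v = 0.82 * 160.31906 = 131.4616 cm/s

Answer: 131.4616 cm/s


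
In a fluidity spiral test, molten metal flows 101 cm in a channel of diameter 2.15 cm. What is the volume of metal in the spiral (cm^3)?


Formula: V = pi * (d/2)^2 * L  (cylinder volume)
Radius = 2.15/2 = 1.075 cm
V = pi * 1.075^2 * 101 = 366.6808 cm^3

366.6808 cm^3


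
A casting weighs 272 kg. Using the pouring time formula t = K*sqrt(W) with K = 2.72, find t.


Formula: t = K * sqrt(W)
sqrt(W) = sqrt(272) = 16.49242
t = 2.72 * 16.49242 = 44.8594 s

Final answer: 44.8594 s


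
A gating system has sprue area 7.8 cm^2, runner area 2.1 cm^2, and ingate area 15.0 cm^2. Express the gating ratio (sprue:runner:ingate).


Sprue:Runner:Ingate = 1 : 2.1/7.8 : 15.0/7.8 = 1:0.27:1.92

1:0.27:1.92


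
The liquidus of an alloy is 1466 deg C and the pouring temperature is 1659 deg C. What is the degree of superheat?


Formula: Superheat = T_pour - T_melt
Superheat = 1659 - 1466 = 193 deg C

Final answer: 193 deg C


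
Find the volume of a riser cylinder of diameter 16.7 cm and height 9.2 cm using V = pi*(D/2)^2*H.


Formula: V = pi * (D/2)^2 * H  (cylinder volume)
Radius = D/2 = 16.7/2 = 8.35 cm
V = pi * 8.35^2 * 9.2 = 2015.1652 cm^3

Final answer: 2015.1652 cm^3


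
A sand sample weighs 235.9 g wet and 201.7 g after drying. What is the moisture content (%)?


Formula: MC = (W_wet - W_dry) / W_wet * 100
Water mass = 235.9 - 201.7 = 34.2 g
MC = 34.2 / 235.9 * 100 = 14.4977%

Answer: 14.4977%


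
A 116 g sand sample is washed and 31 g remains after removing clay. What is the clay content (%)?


Formula: Clay% = (W_total - W_washed) / W_total * 100
Clay mass = 116 - 31 = 85 g
Clay% = 85 / 116 * 100 = 73.2759%


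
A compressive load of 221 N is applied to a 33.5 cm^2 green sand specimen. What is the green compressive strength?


Formula: Compressive Strength = Force / Area
Strength = 221 N / 33.5 cm^2 = 6.5970 N/cm^2

Final answer: 6.5970 N/cm^2


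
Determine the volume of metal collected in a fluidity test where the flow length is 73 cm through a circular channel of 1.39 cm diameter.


Formula: V = pi * (d/2)^2 * L  (cylinder volume)
Radius = 1.39/2 = 0.695 cm
V = pi * 0.695^2 * 73 = 110.7751 cm^3

Final answer: 110.7751 cm^3


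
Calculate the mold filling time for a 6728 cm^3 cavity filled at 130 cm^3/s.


Formula: t_fill = V_mold / Q_flow
t = 6728 cm^3 / 130 cm^3/s = 51.7538 s

Answer: 51.7538 s


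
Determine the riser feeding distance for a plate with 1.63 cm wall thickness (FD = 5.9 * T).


Formula: FD = 5.9 * T  (riser feeding-distance rule)
FD = 5.9 * 1.63 cm = 9.6170 cm

9.6170 cm


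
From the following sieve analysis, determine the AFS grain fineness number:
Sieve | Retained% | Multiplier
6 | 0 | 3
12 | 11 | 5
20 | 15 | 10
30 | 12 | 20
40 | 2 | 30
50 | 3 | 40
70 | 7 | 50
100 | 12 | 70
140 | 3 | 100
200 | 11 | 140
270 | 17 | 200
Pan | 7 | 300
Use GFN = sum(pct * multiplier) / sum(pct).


Formula: GFN = sum(pct * multiplier) / sum(pct)
sum(pct * multiplier) = 9155
sum(pct) = 100
GFN = 9155 / 100 = 91.55

Answer: 91.55


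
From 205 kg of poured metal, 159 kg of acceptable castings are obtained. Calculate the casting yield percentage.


Formula: Casting Yield = (W_good / W_total) * 100
Yield = (159 kg / 205 kg) * 100 = 77.5610%

Answer: 77.5610%


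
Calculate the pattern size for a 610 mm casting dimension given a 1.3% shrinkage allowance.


Formula: L_pattern = L_casting * (1 + shrinkage_rate/100)
Shrinkage factor = 1 + 1.3/100 = 1.013
L_pattern = 610 mm * 1.013 = 617.9300 mm

Final answer: 617.9300 mm


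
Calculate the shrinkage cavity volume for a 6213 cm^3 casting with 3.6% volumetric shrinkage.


Formula: V_shrink = V_casting * shrinkage_pct / 100
V_shrink = 6213 cm^3 * 3.6 / 100 = 223.6680 cm^3


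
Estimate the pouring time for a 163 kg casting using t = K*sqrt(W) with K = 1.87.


Formula: t = K * sqrt(W)
sqrt(W) = sqrt(163) = 12.76715
t = 1.87 * 12.76715 = 23.8746 s

Answer: 23.8746 s


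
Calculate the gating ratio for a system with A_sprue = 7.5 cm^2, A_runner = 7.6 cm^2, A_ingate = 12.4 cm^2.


Sprue:Runner:Ingate = 1 : 7.6/7.5 : 12.4/7.5 = 1:1.01:1.65

1:1.01:1.65


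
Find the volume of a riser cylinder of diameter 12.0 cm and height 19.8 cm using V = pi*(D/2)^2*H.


Formula: V = pi * (D/2)^2 * H  (cylinder volume)
Radius = D/2 = 12.0/2 = 6.0 cm
V = pi * 6.0^2 * 19.8 = 2239.3272 cm^3

2239.3272 cm^3


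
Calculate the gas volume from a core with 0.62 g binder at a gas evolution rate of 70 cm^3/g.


Formula: V_gas = W_binder * gas_evolution_rate
V = 0.62 g * 70 cm^3/g = 43.4000 cm^3


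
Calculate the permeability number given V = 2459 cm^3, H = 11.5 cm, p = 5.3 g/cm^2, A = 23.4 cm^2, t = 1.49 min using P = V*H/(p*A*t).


Formula: Permeability Number P = (V * H) / (p * A * t)
Numerator: V * H = 2459 * 11.5 = 28278.5
Denominator: p * A * t = 5.3 * 23.4 * 1.49 = 184.7898
P = 28278.5 / 184.7898 = 153.0306

Answer: 153.0306


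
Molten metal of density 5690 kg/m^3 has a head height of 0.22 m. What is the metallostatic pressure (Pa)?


Formula: P = rho * g * h
rho * g = 5690 * 9.81 = 55818.9 N/m^3
P = 55818.9 * 0.22 = 12280.1580 Pa


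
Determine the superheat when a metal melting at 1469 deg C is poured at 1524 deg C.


Formula: Superheat = T_pour - T_melt
Superheat = 1524 - 1469 = 55 deg C

Answer: 55 deg C


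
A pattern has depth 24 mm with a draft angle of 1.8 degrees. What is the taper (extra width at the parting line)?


Formula: taper = depth * tan(draft_angle)
tan(1.8 deg) = 0.0314263
taper = 24 mm * 0.0314263 = 0.7542 mm

Final answer: 0.7542 mm


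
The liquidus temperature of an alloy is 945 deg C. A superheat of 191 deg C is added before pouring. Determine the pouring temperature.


Formula: T_pour = T_melt + Superheat
T_pour = 945 + 191 = 1136 deg C

Answer: 1136 deg C


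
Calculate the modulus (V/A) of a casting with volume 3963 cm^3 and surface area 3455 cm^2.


Formula: Casting Modulus M = V / A
M = 3963 cm^3 / 3455 cm^2 = 1.1470 cm

1.1470 cm


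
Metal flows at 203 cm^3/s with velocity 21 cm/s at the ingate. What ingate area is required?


Formula: A_ingate = Q / v  (continuity equation)
A = 203 cm^3/s / 21 cm/s = 9.6667 cm^2

Final answer: 9.6667 cm^2


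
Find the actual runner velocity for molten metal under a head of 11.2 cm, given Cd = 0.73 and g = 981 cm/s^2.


Formula: v = Cd * sqrt(2 * g * h)  (Torricelli with discharge coefficient)
2*g*h = 2 * 981 * 11.2 = 21974.4 cm^2/s^2
sqrt(21974.4) = 148.23765 cm/s
v = 0.73 * 148.23765 = 108.2135 cm/s

Final answer: 108.2135 cm/s


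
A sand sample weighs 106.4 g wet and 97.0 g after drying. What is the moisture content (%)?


Formula: MC = (W_wet - W_dry) / W_wet * 100
Water mass = 106.4 - 97.0 = 9.4 g
MC = 9.4 / 106.4 * 100 = 8.8346%


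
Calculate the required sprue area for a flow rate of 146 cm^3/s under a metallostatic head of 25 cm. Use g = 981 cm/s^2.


Formula: v = sqrt(2*g*h), A = Q/v
Velocity: v = sqrt(2 * 981 * 25) = sqrt(49050) = 221.4723 cm/s
Sprue area: A = Q / v = 146 / 221.4723 = 0.6592 cm^2

Final answer: 0.6592 cm^2


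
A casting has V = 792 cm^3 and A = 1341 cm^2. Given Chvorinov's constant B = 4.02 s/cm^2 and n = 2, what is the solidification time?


Formula: t_s = B * (V/A)^n  (Chvorinov's rule, n=2)
Modulus M = V/A = 792/1341 = 0.590604 cm
M^2 = 0.590604^2 = 0.348813 cm^2
t_s = 4.02 * 0.348813 = 1.4022 s


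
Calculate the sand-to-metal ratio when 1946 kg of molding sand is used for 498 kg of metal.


Formula: Sand-to-Metal Ratio = W_sand / W_metal
Ratio = 1946 kg / 498 kg = 3.9076

Answer: 3.9076


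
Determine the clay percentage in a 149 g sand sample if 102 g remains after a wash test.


Formula: Clay% = (W_total - W_washed) / W_total * 100
Clay mass = 149 - 102 = 47 g
Clay% = 47 / 149 * 100 = 31.5436%

Answer: 31.5436%


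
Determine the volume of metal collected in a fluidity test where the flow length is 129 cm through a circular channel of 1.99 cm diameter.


Formula: V = pi * (d/2)^2 * L  (cylinder volume)
Radius = 1.99/2 = 0.995 cm
V = pi * 0.995^2 * 129 = 401.2229 cm^3

Answer: 401.2229 cm^3


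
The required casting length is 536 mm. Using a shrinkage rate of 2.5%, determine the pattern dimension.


Formula: L_pattern = L_casting * (1 + shrinkage_rate/100)
Shrinkage factor = 1 + 2.5/100 = 1.025
L_pattern = 536 mm * 1.025 = 549.4000 mm

549.4000 mm


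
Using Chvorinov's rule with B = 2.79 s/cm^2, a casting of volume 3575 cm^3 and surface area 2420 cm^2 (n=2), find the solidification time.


Formula: t_s = B * (V/A)^n  (Chvorinov's rule, n=2)
Modulus M = V/A = 3575/2420 = 1.477273 cm
M^2 = 1.477273^2 = 2.182336 cm^2
t_s = 2.79 * 2.182336 = 6.0887 s


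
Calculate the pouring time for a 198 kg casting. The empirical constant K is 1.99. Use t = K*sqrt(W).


Formula: t = K * sqrt(W)
sqrt(W) = sqrt(198) = 14.07125
t = 1.99 * 14.07125 = 28.0018 s

28.0018 s


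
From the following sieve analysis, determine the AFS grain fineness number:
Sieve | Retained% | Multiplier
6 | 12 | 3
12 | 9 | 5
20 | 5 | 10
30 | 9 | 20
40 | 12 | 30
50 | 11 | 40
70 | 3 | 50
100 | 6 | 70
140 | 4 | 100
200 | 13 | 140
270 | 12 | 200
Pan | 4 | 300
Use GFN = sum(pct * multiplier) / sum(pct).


Formula: GFN = sum(pct * multiplier) / sum(pct)
sum(pct * multiplier) = 7501
sum(pct) = 100
GFN = 7501 / 100 = 75.01


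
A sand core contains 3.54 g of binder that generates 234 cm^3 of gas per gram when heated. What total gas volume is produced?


Formula: V_gas = W_binder * gas_evolution_rate
V = 3.54 g * 234 cm^3/g = 828.3600 cm^3


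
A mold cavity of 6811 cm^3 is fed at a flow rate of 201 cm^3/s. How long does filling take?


Formula: t_fill = V_mold / Q_flow
t = 6811 cm^3 / 201 cm^3/s = 33.8856 s


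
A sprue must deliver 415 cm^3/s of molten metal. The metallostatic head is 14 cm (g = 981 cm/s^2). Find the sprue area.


Formula: v = sqrt(2*g*h), A = Q/v
Velocity: v = sqrt(2 * 981 * 14) = sqrt(27468) = 165.7347 cm/s
Sprue area: A = Q / v = 415 / 165.7347 = 2.5040 cm^2

2.5040 cm^2


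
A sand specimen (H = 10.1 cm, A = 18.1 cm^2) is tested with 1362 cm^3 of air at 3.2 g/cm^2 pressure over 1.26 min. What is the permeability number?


Formula: Permeability Number P = (V * H) / (p * A * t)
Numerator: V * H = 1362 * 10.1 = 13756.2
Denominator: p * A * t = 3.2 * 18.1 * 1.26 = 72.9792
P = 13756.2 / 72.9792 = 188.4948

Answer: 188.4948


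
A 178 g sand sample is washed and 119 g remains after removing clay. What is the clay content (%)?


Formula: Clay% = (W_total - W_washed) / W_total * 100
Clay mass = 178 - 119 = 59 g
Clay% = 59 / 178 * 100 = 33.1461%

Final answer: 33.1461%


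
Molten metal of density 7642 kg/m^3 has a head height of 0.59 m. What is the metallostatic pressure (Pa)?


Formula: P = rho * g * h
rho * g = 7642 * 9.81 = 74968.02 N/m^3
P = 74968.02 * 0.59 = 44231.1318 Pa

44231.1318 Pa


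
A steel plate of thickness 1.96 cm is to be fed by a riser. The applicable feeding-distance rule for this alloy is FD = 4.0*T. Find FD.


Formula: FD = 4.0 * T  (riser feeding-distance rule)
FD = 4.0 * 1.96 cm = 7.8400 cm

7.8400 cm


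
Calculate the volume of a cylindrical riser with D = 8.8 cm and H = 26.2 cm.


Formula: V = pi * (D/2)^2 * H  (cylinder volume)
Radius = D/2 = 8.8/2 = 4.4 cm
V = pi * 4.4^2 * 26.2 = 1593.5163 cm^3

Final answer: 1593.5163 cm^3


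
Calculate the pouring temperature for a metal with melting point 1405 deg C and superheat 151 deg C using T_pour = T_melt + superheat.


Formula: T_pour = T_melt + Superheat
T_pour = 1405 + 151 = 1556 deg C

Final answer: 1556 deg C


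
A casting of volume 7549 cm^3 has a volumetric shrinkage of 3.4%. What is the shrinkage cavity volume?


Formula: V_shrink = V_casting * shrinkage_pct / 100
V_shrink = 7549 cm^3 * 3.4 / 100 = 256.6660 cm^3

Final answer: 256.6660 cm^3


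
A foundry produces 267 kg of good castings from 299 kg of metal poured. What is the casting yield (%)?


Formula: Casting Yield = (W_good / W_total) * 100
Yield = (267 kg / 299 kg) * 100 = 89.2977%

Final answer: 89.2977%


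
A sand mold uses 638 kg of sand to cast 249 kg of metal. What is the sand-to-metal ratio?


Formula: Sand-to-Metal Ratio = W_sand / W_metal
Ratio = 638 kg / 249 kg = 2.5622

Final answer: 2.5622


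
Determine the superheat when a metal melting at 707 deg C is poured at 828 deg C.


Formula: Superheat = T_pour - T_melt
Superheat = 828 - 707 = 121 deg C

Final answer: 121 deg C


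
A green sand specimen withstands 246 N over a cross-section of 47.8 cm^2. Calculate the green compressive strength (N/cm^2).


Formula: Compressive Strength = Force / Area
Strength = 246 N / 47.8 cm^2 = 5.1464 N/cm^2

Answer: 5.1464 N/cm^2


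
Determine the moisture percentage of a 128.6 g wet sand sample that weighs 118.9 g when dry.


Formula: MC = (W_wet - W_dry) / W_wet * 100
Water mass = 128.6 - 118.9 = 9.7 g
MC = 9.7 / 128.6 * 100 = 7.5428%


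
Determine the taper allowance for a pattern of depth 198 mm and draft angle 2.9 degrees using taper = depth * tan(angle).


Formula: taper = depth * tan(draft_angle)
tan(2.9 deg) = 0.0506578
taper = 198 mm * 0.0506578 = 10.0302 mm

Answer: 10.0302 mm


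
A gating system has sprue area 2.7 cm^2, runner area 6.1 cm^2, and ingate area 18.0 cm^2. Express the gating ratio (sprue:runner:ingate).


Sprue:Runner:Ingate = 1 : 6.1/2.7 : 18.0/2.7 = 1:2.26:6.67

Final answer: 1:2.26:6.67


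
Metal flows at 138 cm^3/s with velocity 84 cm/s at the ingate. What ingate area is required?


Formula: A_ingate = Q / v  (continuity equation)
A = 138 cm^3/s / 84 cm/s = 1.6429 cm^2

Final answer: 1.6429 cm^2


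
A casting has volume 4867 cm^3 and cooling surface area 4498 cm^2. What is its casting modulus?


Formula: Casting Modulus M = V / A
M = 4867 cm^3 / 4498 cm^2 = 1.0820 cm

1.0820 cm


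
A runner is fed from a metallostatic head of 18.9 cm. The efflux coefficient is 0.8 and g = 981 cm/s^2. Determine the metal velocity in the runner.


Formula: v = Cd * sqrt(2 * g * h)  (Torricelli with discharge coefficient)
2*g*h = 2 * 981 * 18.9 = 37081.8 cm^2/s^2
sqrt(37081.8) = 192.56635 cm/s
v = 0.8 * 192.56635 = 154.0531 cm/s


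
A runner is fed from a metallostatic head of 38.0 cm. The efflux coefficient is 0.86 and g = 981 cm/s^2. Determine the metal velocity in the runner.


Formula: v = Cd * sqrt(2 * g * h)  (Torricelli with discharge coefficient)
2*g*h = 2 * 981 * 38.0 = 74556.0 cm^2/s^2
sqrt(74556.0) = 273.04945 cm/s
v = 0.86 * 273.04945 = 234.8225 cm/s

234.8225 cm/s


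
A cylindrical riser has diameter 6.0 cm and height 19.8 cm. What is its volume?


Formula: V = pi * (D/2)^2 * H  (cylinder volume)
Radius = D/2 = 6.0/2 = 3.0 cm
V = pi * 3.0^2 * 19.8 = 559.8318 cm^3

559.8318 cm^3


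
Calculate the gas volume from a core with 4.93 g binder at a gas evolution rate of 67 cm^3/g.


Formula: V_gas = W_binder * gas_evolution_rate
V = 4.93 g * 67 cm^3/g = 330.3100 cm^3

Answer: 330.3100 cm^3
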